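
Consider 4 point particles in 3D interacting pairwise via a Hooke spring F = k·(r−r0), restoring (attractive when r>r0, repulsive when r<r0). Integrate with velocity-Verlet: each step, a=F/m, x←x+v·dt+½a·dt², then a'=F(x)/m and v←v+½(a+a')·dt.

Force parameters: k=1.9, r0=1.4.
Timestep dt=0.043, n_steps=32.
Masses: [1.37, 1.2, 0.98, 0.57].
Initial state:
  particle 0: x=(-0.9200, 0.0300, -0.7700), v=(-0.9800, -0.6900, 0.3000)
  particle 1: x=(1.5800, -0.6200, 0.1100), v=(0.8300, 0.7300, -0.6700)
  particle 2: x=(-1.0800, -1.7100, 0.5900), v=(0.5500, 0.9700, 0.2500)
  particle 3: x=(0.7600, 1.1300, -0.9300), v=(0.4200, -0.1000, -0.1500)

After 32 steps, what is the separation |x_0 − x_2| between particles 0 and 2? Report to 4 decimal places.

step 0: x0=(-0.9200, 0.0300, -0.7700) x1=(1.5800, -0.6200, 0.1100) x2=(-1.0800, -1.7100, 0.5900) x3=(0.7600, 1.1300, -0.9300)
step 1: x0=(-0.9600, -0.0005, -0.7560) x1=(1.6115, -0.5880, 0.0804) x2=(-1.0517, -1.6630, 0.5977) x3=(0.7739, 1.1173, -0.9322)
step 2: x0=(-0.9954, -0.0322, -0.7398) x1=(1.6343, -0.5551, 0.0493) x2=(-1.0143, -1.6057, 0.5994) x3=(0.7791, 1.0880, -0.9261)
step 3: x0=(-1.0259, -0.0650, -0.7217) x1=(1.6484, -0.5215, 0.0169) x2=(-0.9680, -1.5388, 0.5952) x3=(0.7757, 1.0430, -0.9119)
step 4: x0=(-1.0513, -0.0985, -0.7018) x1=(1.6539, -0.4872, -0.0165) x2=(-0.9133, -1.4629, 0.5853) x3=(0.7638, 0.9833, -0.8899)
step 5: x0=(-1.0716, -0.1324, -0.6804) x1=(1.6509, -0.4527, -0.0507) x2=(-0.8506, -1.3790, 0.5701) x3=(0.7436, 0.9101, -0.8609)
step 6: x0=(-1.0867, -0.1666, -0.6576) x1=(1.6398, -0.4181, -0.0855) x2=(-0.7806, -1.2880, 0.5500) x3=(0.7156, 0.8249, -0.8254)
step 7: x0=(-1.0967, -0.2007, -0.6337) x1=(1.6208, -0.3836, -0.1207) x2=(-0.7038, -1.1909, 0.5256) x3=(0.6802, 0.7296, -0.7844)
step 8: x0=(-1.1018, -0.2346, -0.6090) x1=(1.5944, -0.3495, -0.1560) x2=(-0.6211, -1.0888, 0.4973) x3=(0.6380, 0.6260, -0.7386)
step 9: x0=(-1.1021, -0.2682, -0.5836) x1=(1.5613, -0.3161, -0.1912) x2=(-0.5331, -0.9827, 0.4660) x3=(0.5899, 0.5160, -0.6892)
step 10: x0=(-1.0981, -0.3013, -0.5578) x1=(1.5221, -0.2833, -0.2263) x2=(-0.4407, -0.8738, 0.4323) x3=(0.5365, 0.4015, -0.6370)
step 11: x0=(-1.0902, -0.3339, -0.5319) x1=(1.4776, -0.2514, -0.2609) x2=(-0.3448, -0.7630, 0.3969) x3=(0.4787, 0.2844, -0.5832)
step 12: x0=(-1.0787, -0.3660, -0.5059) x1=(1.4286, -0.2204, -0.2952) x2=(-0.2461, -0.6512, 0.3606) x3=(0.4173, 0.1662, -0.5288)
step 13: x0=(-1.0642, -0.3977, -0.4799) x1=(1.3760, -0.1901, -0.3291) x2=(-0.1457, -0.5392, 0.3243) x3=(0.3532, 0.0484, -0.4748)
step 14: x0=(-1.0472, -0.4290, -0.4541) x1=(1.3204, -0.1605, -0.3628) x2=(-0.0443, -0.4277, 0.2886) x3=(0.2874, -0.0682, -0.4224)
step 15: x0=(-1.0280, -0.4601, -0.4284) x1=(1.2627, -0.1314, -0.3963) x2=(0.0573, -0.3168, 0.2547) x3=(0.2208, -0.1831, -0.3729)
step 16: x0=(-1.0070, -0.4910, -0.4028) x1=(1.2034, -0.1026, -0.4299) x2=(0.1584, -0.2065, 0.2235) x3=(0.1538, -0.2971, -0.3276)
step 17: x0=(-0.9845, -0.5215, -0.3774) x1=(1.1431, -0.0741, -0.4638) x2=(0.2593, -0.0957, 0.1956) x3=(0.0862, -0.4121, -0.2871)
step 18: x0=(-0.9609, -0.5518, -0.3520) x1=(1.0819, -0.0457, -0.4983) x2=(0.3599, 0.0166, 0.1707) x3=(0.0174, -0.5300, -0.2502)
step 19: x0=(-0.9362, -0.5815, -0.3268) x1=(1.0202, -0.0177, -0.5335) x2=(0.4602, 0.1304, 0.1478) x3=(-0.0516, -0.6511, -0.2148)
step 20: x0=(-0.9107, -0.6103, -0.3018) x1=(0.9579, 0.0098, -0.5698) x2=(0.5592, 0.2452, 0.1266) x3=(-0.1194, -0.7746, -0.1797)
step 21: x0=(-0.8845, -0.6380, -0.2769) x1=(0.8948, 0.0362, -0.6073) x2=(0.6565, 0.3604, 0.1069) x3=(-0.1842, -0.8997, -0.1443)
step 22: x0=(-0.8576, -0.6640, -0.2523) x1=(0.8305, 0.0613, -0.6458) x2=(0.7516, 0.4751, 0.0885) x3=(-0.2445, -1.0250, -0.1083)
step 23: x0=(-0.8298, -0.6877, -0.2281) x1=(0.7647, 0.0845, -0.6853) x2=(0.8439, 0.5883, 0.0714) x3=(-0.2989, -1.1494, -0.0716)
step 24: x0=(-0.8008, -0.7088, -0.2042) x1=(0.6970, 0.1058, -0.7253) x2=(0.9329, 0.6989, 0.0551) x3=(-0.3467, -1.2714, -0.0345)
step 25: x0=(-0.7704, -0.7268, -0.1808) x1=(0.6274, 0.1249, -0.7653) x2=(1.0181, 0.8055, 0.0395) x3=(-0.3873, -1.3895, 0.0028)
step 26: x0=(-0.7381, -0.7414, -0.1578) x1=(0.5559, 0.1417, -0.8050) x2=(1.0987, 0.9068, 0.0242) x3=(-0.4201, -1.5018, 0.0396)
step 27: x0=(-0.7038, -0.7525, -0.1352) x1=(0.4825, 0.1562, -0.8437) x2=(1.1739, 1.0016, 0.0090) x3=(-0.4449, -1.6063, 0.0755)
step 28: x0=(-0.6671, -0.7601, -0.1130) x1=(0.4077, 0.1684, -0.8812) x2=(1.2429, 1.0884, -0.0063) x3=(-0.4614, -1.7008, 0.1097)
step 29: x0=(-0.6280, -0.7641, -0.0912) x1=(0.3316, 0.1783, -0.9171) x2=(1.3049, 1.1660, -0.0218) x3=(-0.4693, -1.7835, 0.1418)
step 30: x0=(-0.5863, -0.7645, -0.0697) x1=(0.2546, 0.1860, -0.9511) x2=(1.3593, 1.2335, -0.0375) x3=(-0.4684, -1.8525, 0.1711)
step 31: x0=(-0.5420, -0.7615, -0.0486) x1=(0.1772, 0.1915, -0.9828) x2=(1.4053, 1.2899, -0.0535) x3=(-0.4585, -1.9062, 0.1970)
step 32: x0=(-0.4951, -0.7551, -0.0277) x1=(0.0998, 0.1950, -1.0121) x2=(1.4425, 1.3344, -0.0699) x3=(-0.4396, -1.9433, 0.2191)

2.8499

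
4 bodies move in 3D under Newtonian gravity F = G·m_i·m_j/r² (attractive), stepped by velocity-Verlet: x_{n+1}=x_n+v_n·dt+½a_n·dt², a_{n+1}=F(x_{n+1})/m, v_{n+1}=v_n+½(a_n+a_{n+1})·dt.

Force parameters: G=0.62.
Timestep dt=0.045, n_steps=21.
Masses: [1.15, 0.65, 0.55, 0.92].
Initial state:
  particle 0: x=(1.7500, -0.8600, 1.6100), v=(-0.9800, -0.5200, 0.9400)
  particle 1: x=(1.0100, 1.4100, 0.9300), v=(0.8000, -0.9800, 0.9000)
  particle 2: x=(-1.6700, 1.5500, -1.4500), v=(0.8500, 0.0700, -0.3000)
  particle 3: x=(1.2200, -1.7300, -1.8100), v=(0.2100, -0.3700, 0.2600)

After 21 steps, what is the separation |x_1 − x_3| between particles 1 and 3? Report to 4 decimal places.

step 0: x0=(1.7500, -0.8600, 1.6100) x1=(1.0100, 1.4100, 0.9300) x2=(-1.6700, 1.5500, -1.4500) x3=(1.2200, -1.7300, -1.8100)
step 1: x0=(1.7059, -0.8833, 1.6522) x1=(1.0460, 1.3658, 0.9705) x2=(-1.6317, 1.5531, -1.4635) x3=(1.2294, -1.7466, -1.7982)
step 2: x0=(1.6617, -0.9066, 1.6943) x1=(1.0821, 1.3213, 1.0110) x2=(-1.5933, 1.5562, -1.4769) x3=(1.2389, -1.7631, -1.7863)
step 3: x0=(1.6174, -0.9297, 1.7363) x1=(1.1181, 1.2765, 1.0514) x2=(-1.5547, 1.5591, -1.4902) x3=(1.2483, -1.7795, -1.7743)
step 4: x0=(1.5731, -0.9527, 1.7781) x1=(1.1542, 1.2314, 1.0919) x2=(-1.5160, 1.5620, -1.5034) x3=(1.2577, -1.7959, -1.7621)
step 5: x0=(1.5287, -0.9755, 1.8197) x1=(1.1903, 1.1861, 1.1324) x2=(-1.4773, 1.5648, -1.5166) x3=(1.2671, -1.8121, -1.7497)
step 6: x0=(1.4843, -0.9982, 1.8613) x1=(1.2264, 1.1404, 1.1728) x2=(-1.4384, 1.5675, -1.5297) x3=(1.2765, -1.8283, -1.7373)
step 7: x0=(1.4399, -1.0208, 1.9026) x1=(1.2626, 1.0944, 1.2133) x2=(-1.3994, 1.5702, -1.5428) x3=(1.2858, -1.8444, -1.7247)
step 8: x0=(1.3954, -1.0432, 1.9438) x1=(1.2987, 1.0481, 1.2538) x2=(-1.3603, 1.5728, -1.5557) x3=(1.2952, -1.8604, -1.7119)
step 9: x0=(1.3509, -1.0654, 1.9849) x1=(1.3348, 1.0015, 1.2943) x2=(-1.3211, 1.5752, -1.5686) x3=(1.3045, -1.8763, -1.6990)
step 10: x0=(1.3064, -1.0875, 2.0258) x1=(1.3708, 0.9546, 1.3348) x2=(-1.2818, 1.5776, -1.5815) x3=(1.3138, -1.8921, -1.6860)
step 11: x0=(1.2618, -1.1094, 2.0666) x1=(1.4068, 0.9073, 1.3753) x2=(-1.2424, 1.5800, -1.5942) x3=(1.3231, -1.9079, -1.6729)
step 12: x0=(1.2173, -1.1312, 2.1072) x1=(1.4428, 0.8597, 1.4159) x2=(-1.2029, 1.5822, -1.6069) x3=(1.3323, -1.9235, -1.6596)
step 13: x0=(1.1728, -1.1528, 2.1477) x1=(1.4787, 0.8118, 1.4565) x2=(-1.1633, 1.5843, -1.6195) x3=(1.3416, -1.9391, -1.6462)
step 14: x0=(1.1283, -1.1742, 2.1880) x1=(1.5145, 0.7635, 1.4971) x2=(-1.1236, 1.5864, -1.6320) x3=(1.3508, -1.9546, -1.6326)
step 15: x0=(1.0838, -1.1955, 2.2281) x1=(1.5503, 0.7148, 1.5377) x2=(-1.0838, 1.5884, -1.6445) x3=(1.3600, -1.9700, -1.6190)
step 16: x0=(1.0394, -1.2166, 2.2681) x1=(1.5859, 0.6659, 1.5784) x2=(-1.0440, 1.5902, -1.6568) x3=(1.3691, -1.9854, -1.6052)
step 17: x0=(0.9950, -1.2375, 2.3079) x1=(1.6214, 0.6166, 1.6191) x2=(-1.0041, 1.5920, -1.6691) x3=(1.3783, -2.0006, -1.5912)
step 18: x0=(0.9507, -1.2583, 2.3476) x1=(1.6568, 0.5669, 1.6598) x2=(-0.9640, 1.5937, -1.6814) x3=(1.3874, -2.0158, -1.5772)
step 19: x0=(0.9064, -1.2788, 2.3872) x1=(1.6921, 0.5170, 1.7005) x2=(-0.9239, 1.5953, -1.6935) x3=(1.3965, -2.0309, -1.5630)
step 20: x0=(0.8622, -1.2993, 2.4266) x1=(1.7272, 0.4667, 1.7413) x2=(-0.8838, 1.5969, -1.7056) x3=(1.4055, -2.0459, -1.5487)
step 21: x0=(0.8181, -1.3195, 2.4658) x1=(1.7622, 0.4161, 1.7821) x2=(-0.8435, 1.5983, -1.7176) x3=(1.4145, -2.0609, -1.5343)

4.1539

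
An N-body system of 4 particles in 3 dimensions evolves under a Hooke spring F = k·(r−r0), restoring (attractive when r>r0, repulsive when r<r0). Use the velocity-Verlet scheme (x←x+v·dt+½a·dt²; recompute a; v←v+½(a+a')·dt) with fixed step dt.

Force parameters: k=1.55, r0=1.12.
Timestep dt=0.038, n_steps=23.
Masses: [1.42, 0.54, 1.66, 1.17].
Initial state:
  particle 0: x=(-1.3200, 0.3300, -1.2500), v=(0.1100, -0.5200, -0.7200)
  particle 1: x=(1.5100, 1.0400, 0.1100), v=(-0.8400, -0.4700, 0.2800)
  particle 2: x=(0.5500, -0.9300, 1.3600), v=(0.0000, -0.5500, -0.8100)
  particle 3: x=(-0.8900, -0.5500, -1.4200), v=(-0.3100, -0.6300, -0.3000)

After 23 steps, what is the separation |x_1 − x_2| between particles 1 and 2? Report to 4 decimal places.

step 0: x0=(-1.3200, 0.3300, -1.2500) x1=(1.5100, 1.0400, 0.1100) x2=(0.5500, -0.9300, 1.3600) x3=(-0.8900, -0.5500, -1.4200)
step 1: x0=(-1.3134, 0.3100, -1.2753) x1=(1.4699, 1.0167, 0.1182) x2=(0.5489, -0.9494, 1.3264) x3=(-0.8993, -0.5733, -1.4287)
step 2: x0=(-1.3021, 0.2896, -1.2963) x1=(1.4138, 0.9828, 0.1211) x2=(0.5455, -0.9659, 1.2871) x3=(-0.9038, -0.5953, -1.4322)
step 3: x0=(-1.2861, 0.2688, -1.3131) x1=(1.3422, 0.9384, 0.1187) x2=(0.5398, -0.9795, 1.2422) x3=(-0.9035, -0.6160, -1.4304)
step 4: x0=(-1.2657, 0.2475, -1.3258) x1=(1.2560, 0.8839, 0.1109) x2=(0.5318, -0.9904, 1.1920) x3=(-0.8986, -0.6355, -1.4236)
step 5: x0=(-1.2411, 0.2258, -1.3344) x1=(1.1561, 0.8198, 0.0976) x2=(0.5215, -0.9985, 1.1366) x3=(-0.8893, -0.6538, -1.4117)
step 6: x0=(-1.2124, 0.2037, -1.3390) x1=(1.0436, 0.7468, 0.0789) x2=(0.5089, -1.0041, 1.0762) x3=(-0.8757, -0.6712, -1.3951)
step 7: x0=(-1.1799, 0.1810, -1.3399) x1=(0.9198, 0.6655, 0.0550) x2=(0.4940, -1.0072, 1.0110) x3=(-0.8582, -0.6876, -1.3740)
step 8: x0=(-1.1440, 0.1579, -1.3371) x1=(0.7861, 0.5769, 0.0262) x2=(0.4767, -1.0081, 0.9413) x3=(-0.8371, -0.7032, -1.3485)
step 9: x0=(-1.1050, 0.1343, -1.3309) x1=(0.6439, 0.4819, -0.0073) x2=(0.4573, -1.0069, 0.8674) x3=(-0.8126, -0.7182, -1.3191)
step 10: x0=(-1.0632, 0.1102, -1.3215) x1=(0.4948, 0.3813, -0.0450) x2=(0.4357, -1.0038, 0.7897) x3=(-0.7853, -0.7327, -1.2861)
step 11: x0=(-1.0190, 0.0855, -1.3093) x1=(0.3402, 0.2764, -0.0865) x2=(0.4120, -0.9990, 0.7083) x3=(-0.7554, -0.7469, -1.2498)
step 12: x0=(-0.9727, 0.0604, -1.2944) x1=(0.1816, 0.1681, -0.1310) x2=(0.3863, -0.9928, 0.6237) x3=(-0.7234, -0.7610, -1.2106)
step 13: x0=(-0.9248, 0.0347, -1.2773) x1=(0.0204, 0.0573, -0.1780) x2=(0.3588, -0.9853, 0.5363) x3=(-0.6896, -0.7752, -1.1690)
step 14: x0=(-0.8756, 0.0086, -1.2583) x1=(-0.1422, -0.0549, -0.2265) x2=(0.3297, -0.9768, 0.4464) x3=(-0.6545, -0.7897, -1.1255)
step 15: x0=(-0.8253, -0.0179, -1.2378) x1=(-0.3052, -0.1678, -0.2758) x2=(0.2992, -0.9673, 0.3543) x3=(-0.6183, -0.8046, -1.0804)
step 16: x0=(-0.7744, -0.0447, -1.2162) x1=(-0.4680, -0.2808, -0.3246) x2=(0.2674, -0.9571, 0.2606) x3=(-0.5815, -0.8203, -1.0344)
step 17: x0=(-0.7228, -0.0716, -1.1939) x1=(-0.6303, -0.3934, -0.3722) x2=(0.2347, -0.9462, 0.1654) x3=(-0.5441, -0.8368, -0.9879)
step 18: x0=(-0.6709, -0.0985, -1.1712) x1=(-0.7927, -0.5057, -0.4175) x2=(0.2012, -0.9348, 0.0691) x3=(-0.5062, -0.8544, -0.9413)
step 19: x0=(-0.6184, -0.1253, -1.1483) x1=(-0.9556, -0.6176, -0.4605) x2=(0.1672, -0.9230, -0.0279) x3=(-0.4677, -0.8729, -0.8950)
step 20: x0=(-0.5656, -0.1517, -1.1252) x1=(-1.1197, -0.7295, -0.5016) x2=(0.1327, -0.9109, -0.1253) x3=(-0.4286, -0.8922, -0.8491)
step 21: x0=(-0.5126, -0.1778, -1.1021) x1=(-1.2844, -0.8415, -0.5415) x2=(0.0979, -0.8984, -0.2230) x3=(-0.3891, -0.9123, -0.8036)
step 22: x0=(-0.4595, -0.2037, -1.0790) x1=(-1.4485, -0.9533, -0.5811) x2=(0.0629, -0.8858, -0.3205) x3=(-0.3495, -0.9329, -0.7584)
step 23: x0=(-0.4067, -0.2293, -1.0559) x1=(-1.6103, -1.0646, -0.6207) x2=(0.0279, -0.8732, -0.4176) x3=(-0.3106, -0.9542, -0.7138)

1.6618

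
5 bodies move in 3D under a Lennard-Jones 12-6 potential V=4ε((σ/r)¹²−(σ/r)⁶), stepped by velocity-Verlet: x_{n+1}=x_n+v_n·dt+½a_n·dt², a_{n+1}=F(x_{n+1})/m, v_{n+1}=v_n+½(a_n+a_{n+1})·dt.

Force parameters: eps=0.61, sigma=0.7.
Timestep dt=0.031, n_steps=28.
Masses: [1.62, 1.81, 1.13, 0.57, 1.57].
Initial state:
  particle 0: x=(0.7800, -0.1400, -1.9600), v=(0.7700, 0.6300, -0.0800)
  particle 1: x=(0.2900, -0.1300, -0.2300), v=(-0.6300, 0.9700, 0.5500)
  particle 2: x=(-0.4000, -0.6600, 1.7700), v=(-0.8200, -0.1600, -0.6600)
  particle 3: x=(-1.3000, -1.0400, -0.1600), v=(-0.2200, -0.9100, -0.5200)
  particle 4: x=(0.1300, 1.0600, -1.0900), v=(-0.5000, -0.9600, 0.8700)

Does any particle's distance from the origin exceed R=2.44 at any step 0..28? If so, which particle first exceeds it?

step 0: x0=(0.7800, -0.1400, -1.9600) x1=(0.2900, -0.1300, -0.2300) x2=(-0.4000, -0.6600, 1.7700) x3=(-1.3000, -1.0400, -0.1600) x4=(0.1300, 1.0600, -1.0900)
step 1: x0=(0.8039, -0.1205, -1.9625) x1=(0.2705, -0.0999, -0.2130) x2=(-0.4254, -0.6650, 1.7495) x3=(-1.3068, -1.0682, -0.1761) x4=(0.1145, 1.0302, -1.0630)
step 2: x0=(0.8277, -0.1009, -1.9649) x1=(0.2509, -0.0698, -0.1960) x2=(-0.4508, -0.6699, 1.7291) x3=(-1.3136, -1.0964, -0.1922) x4=(0.0990, 1.0003, -1.0360)
step 3: x0=(0.8515, -0.0813, -1.9673) x1=(0.2313, -0.0396, -0.1791) x2=(-0.4763, -0.6749, 1.7086) x3=(-1.3203, -1.1245, -0.2083) x4=(0.0836, 0.9703, -1.0089)
step 4: x0=(0.8753, -0.0617, -1.9696) x1=(0.2117, -0.0093, -0.1623) x2=(-0.5017, -0.6798, 1.6881) x3=(-1.3270, -1.1526, -0.2244) x4=(0.0682, 0.9401, -0.9818)
step 5: x0=(0.8991, -0.0420, -1.9720) x1=(0.1921, 0.0212, -0.1456) x2=(-0.5271, -0.6848, 1.6675) x3=(-1.3336, -1.1807, -0.2405) x4=(0.0528, 0.9098, -0.9546)
step 6: x0=(0.9229, -0.0224, -1.9743) x1=(0.1725, 0.0517, -0.1290) x2=(-0.5525, -0.6897, 1.6470) x3=(-1.3402, -1.2088, -0.2565) x4=(0.0375, 0.8793, -0.9272)
step 7: x0=(0.9466, -0.0027, -1.9766) x1=(0.1528, 0.0825, -0.1127) x2=(-0.5779, -0.6947, 1.6265) x3=(-1.3468, -1.2369, -0.2726) x4=(0.0223, 0.8485, -0.8996)
step 8: x0=(0.9703, 0.0170, -1.9788) x1=(0.1330, 0.1136, -0.0966) x2=(-0.6034, -0.6996, 1.6059) x3=(-1.3534, -1.2649, -0.2886) x4=(0.0071, 0.8174, -0.8717)
step 9: x0=(0.9940, 0.0367, -1.9810) x1=(0.1132, 0.1450, -0.0809) x2=(-0.6288, -0.7046, 1.5853) x3=(-1.3599, -1.2929, -0.3046) x4=(-0.0080, 0.7858, -0.8433)
step 10: x0=(1.0177, 0.0564, -1.9832) x1=(0.0933, 0.1768, -0.0658) x2=(-0.6542, -0.7095, 1.5647) x3=(-1.3665, -1.3209, -0.3206) x4=(-0.0230, 0.7538, -0.8144)
step 11: x0=(1.0414, 0.0761, -1.9854) x1=(0.0733, 0.2091, -0.0513) x2=(-0.6796, -0.7145, 1.5441) x3=(-1.3730, -1.3488, -0.3366) x4=(-0.0379, 0.7211, -0.7847)
step 12: x0=(1.0650, 0.0958, -1.9876) x1=(0.0532, 0.2421, -0.0377) x2=(-0.7050, -0.7194, 1.5235) x3=(-1.3795, -1.3768, -0.3526) x4=(-0.0526, 0.6877, -0.7540)
step 13: x0=(1.0886, 0.1156, -1.9897) x1=(0.0329, 0.2756, -0.0250) x2=(-0.7304, -0.7244, 1.5028) x3=(-1.3859, -1.4047, -0.3686) x4=(-0.0671, 0.6537, -0.7223)
step 14: x0=(1.1123, 0.1353, -1.9919) x1=(0.0126, 0.3093, -0.0126) x2=(-0.7558, -0.7293, 1.4821) x3=(-1.3924, -1.4326, -0.3845) x4=(-0.0816, 0.6194, -0.6902)
step 15: x0=(1.1359, 0.1551, -1.9940) x1=(-0.0075, 0.3421, 0.0016) x2=(-0.7812, -0.7342, 1.4615) x3=(-1.3988, -1.4605, -0.4004) x4=(-0.0963, 0.5861, -0.6602)
step 16: x0=(1.1595, 0.1748, -1.9961) x1=(-0.0266, 0.3721, 0.0235) x2=(-0.8066, -0.7391, 1.4407) x3=(-1.4053, -1.4884, -0.4164) x4=(-0.1122, 0.5560, -0.6391)
step 17: x0=(1.1831, 0.1946, -1.9982) x1=(-0.0440, 0.3985, 0.0582) x2=(-0.8320, -0.7440, 1.4200) x3=(-1.4117, -1.5163, -0.4323) x4=(-0.1301, 0.5301, -0.6328)
step 18: x0=(1.2067, 0.2143, -2.0003) x1=(-0.0603, 0.4233, 0.1014) x2=(-0.8574, -0.7490, 1.3993) x3=(-1.4181, -1.5441, -0.4481) x4=(-0.1491, 0.5060, -0.6363)
step 19: x0=(1.2302, 0.2341, -2.0023) x1=(-0.0763, 0.4478, 0.1471) x2=(-0.8828, -0.7539, 1.3785) x3=(-1.4245, -1.5719, -0.4640) x4=(-0.1685, 0.4822, -0.6426)
step 20: x0=(1.2538, 0.2538, -2.0044) x1=(-0.0924, 0.4724, 0.1924) x2=(-0.9082, -0.7587, 1.3577) x3=(-1.4309, -1.5997, -0.4799) x4=(-0.1878, 0.4584, -0.6485)
step 21: x0=(1.2774, 0.2736, -2.0065) x1=(-0.1087, 0.4969, 0.2367) x2=(-0.9336, -0.7636, 1.3369) x3=(-1.4372, -1.6275, -0.4957) x4=(-0.2070, 0.4346, -0.6532)
step 22: x0=(1.3009, 0.2933, -2.0085) x1=(-0.1250, 0.5213, 0.2799) x2=(-0.9590, -0.7685, 1.3161) x3=(-1.4436, -1.6553, -0.5115) x4=(-0.2261, 0.4109, -0.6567)
step 23: x0=(1.3245, 0.3131, -2.0106) x1=(-0.1415, 0.5456, 0.3222) x2=(-0.9843, -0.7734, 1.2953) x3=(-1.4499, -1.6831, -0.5273) x4=(-0.2450, 0.3873, -0.6592)
step 24: x0=(1.3480, 0.3329, -2.0126) x1=(-0.1580, 0.5698, 0.3639) x2=(-1.0097, -0.7782, 1.2744) x3=(-1.4563, -1.7108, -0.5431) x4=(-0.2639, 0.3639, -0.6609)
step 25: x0=(1.3715, 0.3526, -2.0146) x1=(-0.1746, 0.5939, 0.4051) x2=(-1.0350, -0.7831, 1.2535) x3=(-1.4626, -1.7386, -0.5589) x4=(-0.2826, 0.3405, -0.6620)
step 26: x0=(1.3951, 0.3724, -2.0167) x1=(-0.1912, 0.6178, 0.4458) x2=(-1.0604, -0.7879, 1.2326) x3=(-1.4690, -1.7663, -0.5747) x4=(-0.3014, 0.3173, -0.6626)
step 27: x0=(1.4186, 0.3921, -2.0187) x1=(-0.2078, 0.6417, 0.4863) x2=(-1.0857, -0.7927, 1.2117) x3=(-1.4753, -1.7940, -0.5904) x4=(-0.3201, 0.2941, -0.6629)
step 28: x0=(1.4421, 0.4119, -2.0208) x1=(-0.2245, 0.6655, 0.5266) x2=(-1.1110, -0.7975, 1.1907) x3=(-1.4816, -1.8217, -0.6061) x4=(-0.3388, 0.2711, -0.6629)

yes, particle 0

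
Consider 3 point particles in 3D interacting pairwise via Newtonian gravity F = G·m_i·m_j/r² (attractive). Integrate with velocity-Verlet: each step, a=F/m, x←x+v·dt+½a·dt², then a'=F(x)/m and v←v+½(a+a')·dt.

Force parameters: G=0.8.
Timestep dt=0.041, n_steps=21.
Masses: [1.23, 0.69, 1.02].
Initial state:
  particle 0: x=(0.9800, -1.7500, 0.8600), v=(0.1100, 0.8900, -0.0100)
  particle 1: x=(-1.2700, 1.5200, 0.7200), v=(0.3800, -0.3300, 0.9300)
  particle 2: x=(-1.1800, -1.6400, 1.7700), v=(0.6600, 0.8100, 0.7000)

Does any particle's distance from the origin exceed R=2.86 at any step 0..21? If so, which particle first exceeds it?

step 0: x0=(0.9800, -1.7500, 0.8600) x1=(-1.2700, 1.5200, 0.7200) x2=(-1.1800, -1.6400, 1.7700)
step 1: x0=(0.9844, -1.7135, 0.8596) x1=(-1.2544, 1.5064, 0.7582) x2=(-1.1528, -1.6068, 1.7986)
step 2: x0=(0.9885, -1.6769, 0.8594) x1=(-1.2387, 1.4925, 0.7963) x2=(-1.1253, -1.5734, 1.8271)
step 3: x0=(0.9923, -1.6403, 0.8592) x1=(-1.2230, 1.4785, 0.8346) x2=(-1.0976, -1.5401, 1.8554)
step 4: x0=(0.9959, -1.6036, 0.8592) x1=(-1.2072, 1.4642, 0.8729) x2=(-1.0696, -1.5066, 1.8836)
step 5: x0=(0.9992, -1.5668, 0.8592) x1=(-1.1913, 1.4497, 0.9112) x2=(-1.0413, -1.4731, 1.9116)
step 6: x0=(1.0023, -1.5299, 0.8594) x1=(-1.1753, 1.4350, 0.9496) x2=(-1.0127, -1.4395, 1.9394)
step 7: x0=(1.0051, -1.4930, 0.8597) x1=(-1.1593, 1.4200, 0.9880) x2=(-0.9839, -1.4058, 1.9670)
step 8: x0=(1.0076, -1.4561, 0.8602) x1=(-1.1431, 1.4048, 1.0264) x2=(-0.9548, -1.3720, 1.9945)
step 9: x0=(1.0098, -1.4190, 0.8607) x1=(-1.1269, 1.3893, 1.0649) x2=(-0.9254, -1.3381, 2.0218)
step 10: x0=(1.0117, -1.3819, 0.8615) x1=(-1.1106, 1.3736, 1.1035) x2=(-0.8957, -1.3042, 2.0488)
step 11: x0=(1.0134, -1.3448, 0.8623) x1=(-1.0942, 1.3576, 1.1421) x2=(-0.8658, -1.2701, 2.0756)
step 12: x0=(1.0148, -1.3075, 0.8634) x1=(-1.0777, 1.3413, 1.1807) x2=(-0.8356, -1.2360, 2.1023)
step 13: x0=(1.0159, -1.2702, 0.8645) x1=(-1.0611, 1.3248, 1.2194) x2=(-0.8051, -1.2017, 2.1287)
step 14: x0=(1.0167, -1.2328, 0.8659) x1=(-1.0444, 1.3079, 1.2582) x2=(-0.7744, -1.1674, 2.1548)
step 15: x0=(1.0173, -1.1954, 0.8674) x1=(-1.0275, 1.2908, 1.2970) x2=(-0.7434, -1.1329, 2.1807)
step 16: x0=(1.0176, -1.1578, 0.8691) x1=(-1.0106, 1.2733, 1.3358) x2=(-0.7122, -1.0983, 2.2064)
step 17: x0=(1.0176, -1.1202, 0.8710) x1=(-0.9935, 1.2556, 1.3747) x2=(-0.6807, -1.0635, 2.2318)
step 18: x0=(1.0173, -1.0825, 0.8731) x1=(-0.9763, 1.2375, 1.4136) x2=(-0.6489, -1.0287, 2.2569)
step 19: x0=(1.0167, -1.0448, 0.8754) x1=(-0.9589, 1.2190, 1.4526) x2=(-0.6169, -0.9937, 2.2818)
step 20: x0=(1.0158, -1.0069, 0.8779) x1=(-0.9414, 1.2002, 1.4917) x2=(-0.5847, -0.9586, 2.3064)
step 21: x0=(1.0146, -0.9690, 0.8807) x1=(-0.9237, 1.1811, 1.5308) x2=(-0.5522, -0.9233, 2.3306)

no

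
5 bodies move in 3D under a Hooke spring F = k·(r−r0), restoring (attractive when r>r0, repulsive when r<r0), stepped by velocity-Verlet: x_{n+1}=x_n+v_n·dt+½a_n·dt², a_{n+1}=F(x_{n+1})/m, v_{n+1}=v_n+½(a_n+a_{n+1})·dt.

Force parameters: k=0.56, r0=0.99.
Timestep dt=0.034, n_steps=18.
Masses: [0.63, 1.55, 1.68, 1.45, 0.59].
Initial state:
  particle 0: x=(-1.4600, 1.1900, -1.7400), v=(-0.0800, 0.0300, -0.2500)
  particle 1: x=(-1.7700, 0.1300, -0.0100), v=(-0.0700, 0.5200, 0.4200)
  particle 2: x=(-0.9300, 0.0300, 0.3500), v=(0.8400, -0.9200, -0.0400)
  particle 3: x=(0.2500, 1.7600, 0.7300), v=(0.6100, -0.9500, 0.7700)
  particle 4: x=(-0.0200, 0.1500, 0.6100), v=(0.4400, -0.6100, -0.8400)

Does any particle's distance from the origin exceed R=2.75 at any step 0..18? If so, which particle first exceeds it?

step 0: x0=(-1.4600, 1.1900, -1.7400) x1=(-1.7700, 0.1300, -0.0100) x2=(-0.9300, 0.0300, 0.3500) x3=(0.2500, 1.7600, 0.7300) x4=(-0.0200, 0.1500, 0.6100)
step 1: x0=(-1.4616, 1.1902, -1.7457) x1=(-1.7719, 0.1480, 0.0042) x2=(-0.9014, -0.0010, 0.3484) x3=(0.2700, 1.7270, 0.7556) x4=(-0.0059, 0.1300, 0.5805)
step 2: x0=(-1.4607, 1.1888, -1.7459) x1=(-1.7729, 0.1667, 0.0184) x2=(-0.8726, -0.0313, 0.3465) x3=(0.2886, 1.6928, 0.7802) x4=(0.0063, 0.1114, 0.5490)
step 3: x0=(-1.4575, 1.1857, -1.7405) x1=(-1.7729, 0.1859, 0.0325) x2=(-0.8438, -0.0610, 0.3441) x3=(0.3058, 1.6572, 0.8036) x4=(0.0168, 0.0944, 0.5158)
step 4: x0=(-1.4518, 1.1809, -1.7296) x1=(-1.7720, 0.2058, 0.0465) x2=(-0.8150, -0.0901, 0.3414) x3=(0.3215, 1.6205, 0.8259) x4=(0.0256, 0.0789, 0.4808)
step 5: x0=(-1.4436, 1.1744, -1.7131) x1=(-1.7701, 0.2262, 0.0604) x2=(-0.7861, -0.1185, 0.3382) x3=(0.3358, 1.5825, 0.8470) x4=(0.0326, 0.0649, 0.4441)
step 6: x0=(-1.4330, 1.1660, -1.6912) x1=(-1.7672, 0.2471, 0.0742) x2=(-0.7572, -0.1463, 0.3347) x3=(0.3486, 1.5434, 0.8669) x4=(0.0379, 0.0525, 0.4059)
step 7: x0=(-1.4198, 1.1560, -1.6639) x1=(-1.7632, 0.2685, 0.0880) x2=(-0.7284, -0.1735, 0.3307) x3=(0.3600, 1.5031, 0.8856) x4=(0.0416, 0.0416, 0.3663)
step 8: x0=(-1.4043, 1.1441, -1.6313) x1=(-1.7583, 0.2903, 0.1016) x2=(-0.6996, -0.1999, 0.3264) x3=(0.3699, 1.4618, 0.9031) x4=(0.0437, 0.0322, 0.3253)
step 9: x0=(-1.3863, 1.1305, -1.5936) x1=(-1.7523, 0.3125, 0.1151) x2=(-0.6710, -0.2258, 0.3218) x3=(0.3785, 1.4194, 0.9193) x4=(0.0442, 0.0245, 0.2831)
step 10: x0=(-1.3658, 1.1151, -1.5509) x1=(-1.7452, 0.3351, 0.1286) x2=(-0.6424, -0.2510, 0.3168) x3=(0.3856, 1.3760, 0.9344) x4=(0.0432, 0.0182, 0.2397)
step 11: x0=(-1.3431, 1.0980, -1.5035) x1=(-1.7371, 0.3580, 0.1419) x2=(-0.6140, -0.2755, 0.3115) x3=(0.3913, 1.3317, 0.9482) x4=(0.0407, 0.0135, 0.1954)
step 12: x0=(-1.3180, 1.0793, -1.4514) x1=(-1.7279, 0.3811, 0.1552) x2=(-0.5858, -0.2994, 0.3059) x3=(0.3957, 1.2865, 0.9608) x4=(0.0369, 0.0103, 0.1502)
step 13: x0=(-1.2907, 1.0589, -1.3949) x1=(-1.7177, 0.4045, 0.1684) x2=(-0.5577, -0.3227, 0.3001) x3=(0.3987, 1.2404, 0.9722) x4=(0.0317, 0.0087, 0.1042)
step 14: x0=(-1.2613, 1.0369, -1.3343) x1=(-1.7064, 0.4280, 0.1815) x2=(-0.5299, -0.3453, 0.2940) x3=(0.4003, 1.1935, 0.9824) x4=(0.0253, 0.0085, 0.0576)
step 15: x0=(-1.2298, 1.0134, -1.2697) x1=(-1.6941, 0.4516, 0.1945) x2=(-0.5022, -0.3673, 0.2878) x3=(0.4007, 1.1458, 0.9914) x4=(0.0177, 0.0097, 0.0105)
step 16: x0=(-1.1963, 0.9884, -1.2015) x1=(-1.6807, 0.4753, 0.2074) x2=(-0.4748, -0.3887, 0.2813) x3=(0.3998, 1.0974, 0.9993) x4=(0.0089, 0.0124, -0.0370)
step 17: x0=(-1.1610, 0.9621, -1.1299) x1=(-1.6662, 0.4990, 0.2203) x2=(-0.4476, -0.4095, 0.2748) x3=(0.3977, 1.0483, 1.0060) x4=(-0.0010, 0.0164, -0.0847)
step 18: x0=(-1.1239, 0.9345, -1.0552) x1=(-1.6507, 0.5227, 0.2331) x2=(-0.4206, -0.4297, 0.2681) x3=(0.3944, 0.9986, 1.0116) x4=(-0.0119, 0.0217, -0.1325)

no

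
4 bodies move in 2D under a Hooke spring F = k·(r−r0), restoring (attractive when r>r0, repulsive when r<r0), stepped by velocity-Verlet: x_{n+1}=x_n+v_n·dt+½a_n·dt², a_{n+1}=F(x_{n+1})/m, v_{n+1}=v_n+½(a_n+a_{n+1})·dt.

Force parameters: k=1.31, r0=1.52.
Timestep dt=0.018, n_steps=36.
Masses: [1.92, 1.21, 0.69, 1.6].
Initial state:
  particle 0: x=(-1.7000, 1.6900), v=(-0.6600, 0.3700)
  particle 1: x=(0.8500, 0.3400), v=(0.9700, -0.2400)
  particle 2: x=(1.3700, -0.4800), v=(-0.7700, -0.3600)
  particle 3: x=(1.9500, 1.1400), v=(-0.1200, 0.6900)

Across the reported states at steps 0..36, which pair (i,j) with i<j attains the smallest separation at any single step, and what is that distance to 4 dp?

step 0: x0=(-1.7000, 1.6900) x1=(0.8500, 0.3400) x2=(1.3700, -0.4800) x3=(1.9500, 1.1400)
step 1: x0=(-1.7113, 1.6964) x1=(0.8672, 0.3359) x2=(1.3557, -0.4862) x3=(1.9476, 1.1525)
step 2: x0=(-1.7215, 1.7023) x1=(0.8838, 0.3321) x2=(1.3405, -0.4917) x3=(1.9446, 1.1650)
step 3: x0=(-1.7305, 1.7077) x1=(0.8998, 0.3287) x2=(1.3244, -0.4966) x3=(1.9410, 1.1775)
step 4: x0=(-1.7383, 1.7126) x1=(0.9152, 0.3256) x2=(1.3074, -0.5009) x3=(1.9369, 1.1901)
step 5: x0=(-1.7449, 1.7170) x1=(0.9300, 0.3230) x2=(1.2894, -0.5045) x3=(1.9322, 1.2028)
step 6: x0=(-1.7504, 1.7209) x1=(0.9442, 0.3208) x2=(1.2706, -0.5075) x3=(1.9270, 1.2155)
step 7: x0=(-1.7547, 1.7242) x1=(0.9578, 0.3189) x2=(1.2510, -0.5098) x3=(1.9212, 1.2282)
step 8: x0=(-1.7579, 1.7271) x1=(0.9708, 0.3175) x2=(1.2304, -0.5115) x3=(1.9148, 1.2409)
step 9: x0=(-1.7598, 1.7294) x1=(0.9832, 0.3165) x2=(1.2089, -0.5126) x3=(1.9078, 1.2537)
step 10: x0=(-1.7606, 1.7312) x1=(0.9951, 0.3159) x2=(1.1865, -0.5130) x3=(1.9003, 1.2665)
step 11: x0=(-1.7602, 1.7325) x1=(1.0063, 0.3158) x2=(1.1633, -0.5128) x3=(1.8922, 1.2793)
step 12: x0=(-1.7587, 1.7333) x1=(1.0169, 0.3161) x2=(1.1391, -0.5119) x3=(1.8835, 1.2921)
step 13: x0=(-1.7560, 1.7336) x1=(1.0269, 0.3168) x2=(1.1141, -0.5104) x3=(1.8742, 1.3049)
step 14: x0=(-1.7521, 1.7334) x1=(1.0364, 0.3180) x2=(1.0882, -0.5083) x3=(1.8644, 1.3177)
step 15: x0=(-1.7471, 1.7326) x1=(1.0453, 0.3196) x2=(1.0615, -0.5055) x3=(1.8540, 1.3305)
step 16: x0=(-1.7409, 1.7314) x1=(1.0536, 0.3216) x2=(1.0338, -0.5021) x3=(1.8431, 1.3434)
step 17: x0=(-1.7337, 1.7297) x1=(1.0614, 0.3241) x2=(1.0053, -0.4981) x3=(1.8316, 1.3561)
step 18: x0=(-1.7253, 1.7275) x1=(1.0687, 0.3270) x2=(0.9760, -0.4934) x3=(1.8195, 1.3689)
step 19: x0=(-1.7158, 1.7248) x1=(1.0754, 0.3303) x2=(0.9458, -0.4880) x3=(1.8068, 1.3817)
step 20: x0=(-1.7052, 1.7217) x1=(1.0816, 0.3340) x2=(0.9147, -0.4821) x3=(1.7936, 1.3944)
step 21: x0=(-1.6935, 1.7180) x1=(1.0873, 0.3382) x2=(0.8828, -0.4754) x3=(1.7799, 1.4071)
step 22: x0=(-1.6808, 1.7139) x1=(1.0926, 0.3428) x2=(0.8501, -0.4682) x3=(1.7656, 1.4198)
step 23: x0=(-1.6670, 1.7094) x1=(1.0973, 0.3477) x2=(0.8165, -0.4602) x3=(1.7507, 1.4324)
step 24: x0=(-1.6522, 1.7044) x1=(1.1016, 0.3531) x2=(0.7822, -0.4516) x3=(1.7353, 1.4450)
step 25: x0=(-1.6364, 1.6990) x1=(1.1055, 0.3588) x2=(0.7471, -0.4424) x3=(1.7194, 1.4575)
step 26: x0=(-1.6196, 1.6931) x1=(1.1089, 0.3649) x2=(0.7112, -0.4325) x3=(1.7030, 1.4700)
step 27: x0=(-1.6019, 1.6869) x1=(1.1119, 0.3713) x2=(0.6746, -0.4219) x3=(1.6860, 1.4825)
step 28: x0=(-1.5832, 1.6802) x1=(1.1144, 0.3781) x2=(0.6373, -0.4106) x3=(1.6685, 1.4948)
step 29: x0=(-1.5635, 1.6731) x1=(1.1166, 0.3852) x2=(0.5993, -0.3987) x3=(1.6505, 1.5072)
step 30: x0=(-1.5430, 1.6657) x1=(1.1184, 0.3926) x2=(0.5606, -0.3860) x3=(1.6320, 1.5194)
step 31: x0=(-1.5216, 1.6578) x1=(1.1198, 0.4003) x2=(0.5213, -0.3727) x3=(1.6130, 1.5316)
step 32: x0=(-1.4993, 1.6497) x1=(1.1208, 0.4082) x2=(0.4814, -0.3587) x3=(1.5935, 1.5437)
step 33: x0=(-1.4763, 1.6411) x1=(1.1215, 0.4164) x2=(0.4410, -0.3440) x3=(1.5736, 1.5558)
step 34: x0=(-1.4524, 1.6323) x1=(1.1219, 0.4248) x2=(0.4000, -0.3287) x3=(1.5531, 1.5678)
step 35: x0=(-1.4277, 1.6231) x1=(1.1219, 0.4335) x2=(0.3586, -0.3126) x3=(1.5322, 1.5797)
step 36: x0=(-1.4023, 1.6136) x1=(1.1215, 0.4424) x2=(0.3167, -0.2959) x3=(1.5109, 1.5915)

pair (1,2), distance 0.8239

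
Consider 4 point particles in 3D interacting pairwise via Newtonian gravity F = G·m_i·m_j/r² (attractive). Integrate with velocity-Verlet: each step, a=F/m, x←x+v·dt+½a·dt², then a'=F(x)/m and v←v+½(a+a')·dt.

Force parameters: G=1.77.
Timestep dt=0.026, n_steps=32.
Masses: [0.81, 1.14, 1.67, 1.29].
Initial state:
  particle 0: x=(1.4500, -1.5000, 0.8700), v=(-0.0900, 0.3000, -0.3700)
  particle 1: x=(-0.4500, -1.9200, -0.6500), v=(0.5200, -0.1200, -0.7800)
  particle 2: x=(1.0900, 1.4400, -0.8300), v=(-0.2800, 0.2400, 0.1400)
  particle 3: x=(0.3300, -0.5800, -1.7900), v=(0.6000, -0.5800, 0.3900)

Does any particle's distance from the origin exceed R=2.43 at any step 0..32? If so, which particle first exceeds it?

no

step 0: x0=(1.4500, -1.5000, 0.8700) x1=(-0.4500, -1.9200, -0.6500) x2=(1.0900, 1.4400, -0.8300) x3=(0.3300, -0.5800, -1.7900)
step 1: x0=(1.4475, -1.4921, 0.8602) x1=(-0.4363, -1.9229, -0.6704) x2=(1.0827, 1.4460, -0.8264) x3=(0.3456, -0.5951, -1.7796)
step 2: x0=(1.4448, -1.4841, 0.8500) x1=(-0.4222, -1.9253, -0.6909) x2=(1.0752, 1.4517, -0.8229) x3=(0.3612, -0.6101, -1.7688)
step 3: x0=(1.4418, -1.4759, 0.8395) x1=(-0.4078, -1.9273, -0.7115) x2=(1.0676, 1.4569, -0.8194) x3=(0.3768, -0.6252, -1.7575)
step 4: x0=(1.4386, -1.4675, 0.8285) x1=(-0.3930, -1.9288, -0.7324) x2=(1.0599, 1.4618, -0.8160) x3=(0.3923, -0.6403, -1.7458)
step 5: x0=(1.4351, -1.4590, 0.8172) x1=(-0.3779, -1.9298, -0.7534) x2=(1.0522, 1.4662, -0.8126) x3=(0.4078, -0.6554, -1.7335)
step 6: x0=(1.4314, -1.4503, 0.8054) x1=(-0.3623, -1.9302, -0.7745) x2=(1.0443, 1.4702, -0.8093) x3=(0.4233, -0.6705, -1.7208)
step 7: x0=(1.4274, -1.4415, 0.7933) x1=(-0.3463, -1.9302, -0.7959) x2=(1.0363, 1.4739, -0.8061) x3=(0.4387, -0.6856, -1.7077)
step 8: x0=(1.4231, -1.4325, 0.7807) x1=(-0.3300, -1.9296, -0.8173) x2=(1.0282, 1.4771, -0.8029) x3=(0.4540, -0.7009, -1.6940)
step 9: x0=(1.4186, -1.4233, 0.7677) x1=(-0.3132, -1.9284, -0.8390) x2=(1.0200, 1.4799, -0.7998) x3=(0.4693, -0.7161, -1.6799)
step 10: x0=(1.4138, -1.4139, 0.7543) x1=(-0.2960, -1.9267, -0.8608) x2=(1.0118, 1.4823, -0.7967) x3=(0.4844, -0.7315, -1.6653)
step 11: x0=(1.4088, -1.4044, 0.7405) x1=(-0.2783, -1.9244, -0.8828) x2=(1.0035, 1.4843, -0.7937) x3=(0.4994, -0.7470, -1.6502)
step 12: x0=(1.4035, -1.3948, 0.7262) x1=(-0.2602, -1.9215, -0.9049) x2=(0.9950, 1.4859, -0.7907) x3=(0.5142, -0.7626, -1.6346)
step 13: x0=(1.3979, -1.3849, 0.7114) x1=(-0.2416, -1.9179, -0.9273) x2=(0.9866, 1.4871, -0.7878) x3=(0.5289, -0.7783, -1.6185)
step 14: x0=(1.3921, -1.3750, 0.6962) x1=(-0.2225, -1.9136, -0.9498) x2=(0.9780, 1.4879, -0.7849) x3=(0.5435, -0.7941, -1.6019)
step 15: x0=(1.3859, -1.3648, 0.6805) x1=(-0.2028, -1.9087, -0.9724) x2=(0.9694, 1.4882, -0.7821) x3=(0.5578, -0.8102, -1.5847)
step 16: x0=(1.3795, -1.3545, 0.6643) x1=(-0.1827, -1.9031, -0.9952) x2=(0.9607, 1.4881, -0.7794) x3=(0.5719, -0.8264, -1.5671)
step 17: x0=(1.3729, -1.3440, 0.6477) x1=(-0.1620, -1.8967, -1.0182) x2=(0.9519, 1.4876, -0.7766) x3=(0.5858, -0.8429, -1.5489)
step 18: x0=(1.3659, -1.3333, 0.6305) x1=(-0.1407, -1.8895, -1.0414) x2=(0.9431, 1.4867, -0.7739) x3=(0.5994, -0.8597, -1.5303)
step 19: x0=(1.3587, -1.3224, 0.6127) x1=(-0.1187, -1.8815, -1.0647) x2=(0.9342, 1.4854, -0.7713) x3=(0.6127, -0.8767, -1.5111)
step 20: x0=(1.3512, -1.3114, 0.5944) x1=(-0.0962, -1.8726, -1.0881) x2=(0.9253, 1.4837, -0.7687) x3=(0.6256, -0.8941, -1.4913)
step 21: x0=(1.3434, -1.3002, 0.5756) x1=(-0.0729, -1.8628, -1.1118) x2=(0.9164, 1.4815, -0.7661) x3=(0.6382, -0.9118, -1.4711)
step 22: x0=(1.3352, -1.2889, 0.5562) x1=(-0.0489, -1.8520, -1.1355) x2=(0.9073, 1.4789, -0.7636) x3=(0.6504, -0.9299, -1.4503)
step 23: x0=(1.3268, -1.2773, 0.5362) x1=(-0.0241, -1.8402, -1.1594) x2=(0.8983, 1.4758, -0.7611) x3=(0.6621, -0.9485, -1.4289)
step 24: x0=(1.3181, -1.2656, 0.5155) x1=(0.0016, -1.8273, -1.1833) x2=(0.8892, 1.4724, -0.7587) x3=(0.6734, -0.9677, -1.4071)
step 25: x0=(1.3091, -1.2537, 0.4942) x1=(0.0281, -1.8132, -1.2074) x2=(0.8801, 1.4684, -0.7562) x3=(0.6840, -0.9874, -1.3847)
step 26: x0=(1.2998, -1.2416, 0.4723) x1=(0.0557, -1.7979, -1.2315) x2=(0.8709, 1.4641, -0.7538) x3=(0.6941, -1.0077, -1.3619)
step 27: x0=(1.2901, -1.2294, 0.4496) x1=(0.0843, -1.7812, -1.2556) x2=(0.8617, 1.4593, -0.7515) x3=(0.7034, -1.0288, -1.3385)
step 28: x0=(1.2801, -1.2170, 0.4262) x1=(0.1141, -1.7631, -1.2796) x2=(0.8525, 1.4541, -0.7491) x3=(0.7119, -1.0507, -1.3147)
step 29: x0=(1.2698, -1.2044, 0.4021) x1=(0.1452, -1.7434, -1.3035) x2=(0.8433, 1.4484, -0.7468) x3=(0.7195, -1.0736, -1.2905)
step 30: x0=(1.2591, -1.1916, 0.3771) x1=(0.1777, -1.7219, -1.3272) x2=(0.8340, 1.4423, -0.7445) x3=(0.7261, -1.0975, -1.2660)
step 31: x0=(1.2481, -1.1787, 0.3513) x1=(0.2119, -1.6985, -1.3505) x2=(0.8247, 1.4357, -0.7423) x3=(0.7315, -1.1226, -1.2412)
step 32: x0=(1.2367, -1.1656, 0.3246) x1=(0.2479, -1.6731, -1.3733) x2=(0.8155, 1.4287, -0.7400) x3=(0.7356, -1.1491, -1.2164)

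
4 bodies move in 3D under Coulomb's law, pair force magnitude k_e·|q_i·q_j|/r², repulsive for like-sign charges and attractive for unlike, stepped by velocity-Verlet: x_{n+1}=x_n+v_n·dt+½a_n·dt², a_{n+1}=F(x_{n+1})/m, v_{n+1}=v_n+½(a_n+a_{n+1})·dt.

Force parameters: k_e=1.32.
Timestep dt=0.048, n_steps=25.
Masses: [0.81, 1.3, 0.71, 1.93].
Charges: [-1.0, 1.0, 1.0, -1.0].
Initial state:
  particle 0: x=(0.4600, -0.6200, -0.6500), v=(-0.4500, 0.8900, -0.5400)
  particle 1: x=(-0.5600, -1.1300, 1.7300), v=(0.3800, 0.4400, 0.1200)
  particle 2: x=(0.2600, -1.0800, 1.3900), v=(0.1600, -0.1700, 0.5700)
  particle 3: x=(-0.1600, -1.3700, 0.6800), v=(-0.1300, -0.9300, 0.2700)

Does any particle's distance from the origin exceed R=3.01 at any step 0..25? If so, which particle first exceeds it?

step 0: x0=(0.4600, -0.6200, -0.6500) x1=(-0.5600, -1.1300, 1.7300) x2=(0.2600, -1.0800, 1.3900) x3=(-0.1600, -1.3700, 0.6800)
step 1: x0=(0.4385, -0.5771, -0.6758) x1=(-0.5428, -1.1091, 1.7354) x2=(0.2689, -1.0888, 1.4136) x3=(-0.1661, -1.4143, 0.6946)
step 2: x0=(0.4172, -0.5339, -0.7014) x1=(-0.5276, -1.0887, 1.7400) x2=(0.2805, -1.0992, 1.4300) x3=(-0.1718, -1.4579, 0.7122)
step 3: x0=(0.3961, -0.4904, -0.7267) x1=(-0.5148, -1.0688, 1.7438) x2=(0.2950, -1.1114, 1.4396) x3=(-0.1771, -1.5005, 0.7328)
step 4: x0=(0.3751, -0.4466, -0.7516) x1=(-0.5042, -1.0493, 1.7468) x2=(0.3125, -1.1257, 1.4426) x3=(-0.1820, -1.5423, 0.7561)
step 5: x0=(0.3541, -0.4026, -0.7762) x1=(-0.4959, -1.0302, 1.7492) x2=(0.3326, -1.1424, 1.4395) x3=(-0.1864, -1.5830, 0.7820)
step 6: x0=(0.3333, -0.3584, -0.8004) x1=(-0.4898, -1.0115, 1.7507) x2=(0.3552, -1.1617, 1.4304) x3=(-0.1903, -1.6225, 0.8104)
step 7: x0=(0.3125, -0.3140, -0.8241) x1=(-0.4857, -0.9932, 1.7516) x2=(0.3797, -1.1839, 1.4156) x3=(-0.1936, -1.6608, 0.8413)
step 8: x0=(0.2918, -0.2695, -0.8473) x1=(-0.4834, -0.9753, 1.7518) x2=(0.4056, -1.2093, 1.3955) x3=(-0.1961, -1.6977, 0.8743)
step 9: x0=(0.2712, -0.2249, -0.8701) x1=(-0.4829, -0.9577, 1.7513) x2=(0.4322, -1.2380, 1.3705) x3=(-0.1978, -1.7331, 0.9094)
step 10: x0=(0.2506, -0.1803, -0.8923) x1=(-0.4838, -0.9407, 1.7501) x2=(0.4590, -1.2702, 1.3408) x3=(-0.1986, -1.7670, 0.9465)
step 11: x0=(0.2300, -0.1356, -0.9140) x1=(-0.4859, -0.9240, 1.7483) x2=(0.4852, -1.3060, 1.3068) x3=(-0.1983, -1.7992, 0.9854)
step 12: x0=(0.2094, -0.0910, -0.9353) x1=(-0.4892, -0.9079, 1.7459) x2=(0.5103, -1.3455, 1.2691) x3=(-0.1969, -1.8298, 1.0258)
step 13: x0=(0.1890, -0.0465, -0.9560) x1=(-0.4934, -0.8923, 1.7430) x2=(0.5335, -1.3887, 1.2282) x3=(-0.1942, -1.8585, 1.0675)
step 14: x0=(0.1685, -0.0020, -0.9761) x1=(-0.4984, -0.8773, 1.7395) x2=(0.5543, -1.4357, 1.1845) x3=(-0.1901, -1.8855, 1.1104)
step 15: x0=(0.1481, 0.0423, -0.9958) x1=(-0.5040, -0.8630, 1.7356) x2=(0.5722, -1.4862, 1.1389) x3=(-0.1846, -1.9107, 1.1542)
step 16: x0=(0.1277, 0.0865, -1.0150) x1=(-0.5101, -0.8492, 1.7312) x2=(0.5869, -1.5402, 1.0918) x3=(-0.1775, -1.9341, 1.1985)
step 17: x0=(0.1074, 0.1305, -1.0337) x1=(-0.5166, -0.8362, 1.7264) x2=(0.5979, -1.5974, 1.0442) x3=(-0.1688, -1.9558, 1.2431)
step 18: x0=(0.0871, 0.1744, -1.0519) x1=(-0.5235, -0.8238, 1.7214) x2=(0.6052, -1.6575, 0.9965) x3=(-0.1586, -1.9759, 1.2877)
step 19: x0=(0.0668, 0.2180, -1.0696) x1=(-0.5305, -0.8121, 1.7160) x2=(0.6088, -1.7202, 0.9495) x3=(-0.1469, -1.9945, 1.3321)
step 20: x0=(0.0466, 0.2614, -1.0869) x1=(-0.5377, -0.8012, 1.7104) x2=(0.6088, -1.7851, 0.9037) x3=(-0.1338, -2.0118, 1.3760)
step 21: x0=(0.0264, 0.3046, -1.1038) x1=(-0.5449, -0.7909, 1.7045) x2=(0.6055, -1.8517, 0.8596) x3=(-0.1194, -2.0278, 1.4193)
step 22: x0=(0.0062, 0.3476, -1.1202) x1=(-0.5522, -0.7812, 1.6986) x2=(0.5991, -1.9197, 0.8174) x3=(-0.1038, -2.0428, 1.4617)
step 23: x0=(-0.0140, 0.3903, -1.1363) x1=(-0.5594, -0.7723, 1.6925) x2=(0.5900, -1.9888, 0.7775) x3=(-0.0874, -2.0568, 1.5033)
step 24: x0=(-0.0341, 0.4328, -1.1519) x1=(-0.5666, -0.7639, 1.6863) x2=(0.5786, -2.0586, 0.7399) x3=(-0.0701, -2.0701, 1.5439)
step 25: x0=(-0.0543, 0.4750, -1.1673) x1=(-0.5736, -0.7562, 1.6801) x2=(0.5652, -2.1288, 0.7046) x3=(-0.0521, -2.0827, 1.5835)

no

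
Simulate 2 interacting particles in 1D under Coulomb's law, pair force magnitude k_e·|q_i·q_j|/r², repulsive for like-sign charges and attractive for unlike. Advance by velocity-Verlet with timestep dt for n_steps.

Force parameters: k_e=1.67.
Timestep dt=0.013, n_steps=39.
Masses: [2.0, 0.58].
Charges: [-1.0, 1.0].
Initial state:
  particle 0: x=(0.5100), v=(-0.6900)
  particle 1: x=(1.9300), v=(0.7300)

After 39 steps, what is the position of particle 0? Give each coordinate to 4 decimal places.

step 0: x0=(0.5100) x1=(1.9300)
step 1: x0=(0.5011) x1=(1.9394)
step 2: x0=(0.4922) x1=(1.9485)
step 3: x0=(0.4834) x1=(1.9574)
step 4: x0=(0.4747) x1=(1.9661)
step 5: x0=(0.4660) x1=(1.9746)
step 6: x0=(0.4574) x1=(1.9828)
step 7: x0=(0.4488) x1=(1.9908)
step 8: x0=(0.4403) x1=(1.9987)
step 9: x0=(0.4319) x1=(2.0063)
step 10: x0=(0.4235) x1=(2.0137)
step 11: x0=(0.4152) x1=(2.0210)
step 12: x0=(0.4070) x1=(2.0280)
step 13: x0=(0.3987) x1=(2.0349)
step 14: x0=(0.3906) x1=(2.0416)
step 15: x0=(0.3825) x1=(2.0481)
step 16: x0=(0.3744) x1=(2.0545)
step 17: x0=(0.3664) x1=(2.0606)
step 18: x0=(0.3585) x1=(2.0666)
step 19: x0=(0.3506) x1=(2.0724)
step 20: x0=(0.3427) x1=(2.0781)
step 21: x0=(0.3349) x1=(2.0836)
step 22: x0=(0.3271) x1=(2.0889)
step 23: x0=(0.3194) x1=(2.0941)
step 24: x0=(0.3117) x1=(2.0992)
step 25: x0=(0.3041) x1=(2.1040)
step 26: x0=(0.2965) x1=(2.1088)
step 27: x0=(0.2889) x1=(2.1133)
step 28: x0=(0.2814) x1=(2.1178)
step 29: x0=(0.2740) x1=(2.1221)
step 30: x0=(0.2666) x1=(2.1262)
step 31: x0=(0.2592) x1=(2.1302)
step 32: x0=(0.2518) x1=(2.1341)
step 33: x0=(0.2445) x1=(2.1378)
step 34: x0=(0.2373) x1=(2.1414)
step 35: x0=(0.2301) x1=(2.1449)
step 36: x0=(0.2229) x1=(2.1482)
step 37: x0=(0.2157) x1=(2.1514)
step 38: x0=(0.2086) x1=(2.1545)
step 39: x0=(0.2016) x1=(2.1574)

(0.2016)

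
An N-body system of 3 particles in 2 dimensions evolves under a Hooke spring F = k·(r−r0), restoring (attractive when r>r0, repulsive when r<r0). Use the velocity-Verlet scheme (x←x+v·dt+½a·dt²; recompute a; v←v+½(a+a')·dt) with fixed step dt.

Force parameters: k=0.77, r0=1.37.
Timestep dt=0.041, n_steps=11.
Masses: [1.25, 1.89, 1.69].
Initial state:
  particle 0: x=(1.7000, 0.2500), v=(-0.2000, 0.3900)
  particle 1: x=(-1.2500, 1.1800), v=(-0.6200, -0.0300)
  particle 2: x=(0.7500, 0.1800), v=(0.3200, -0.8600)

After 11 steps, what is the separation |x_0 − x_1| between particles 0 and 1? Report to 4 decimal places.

3.0288

step 0: x0=(1.7000, 0.2500) x1=(-1.2500, 1.1800) x2=(0.7500, 0.1800)
step 1: x0=(1.6912, 0.2663) x1=(-1.2746, 1.1785) x2=(0.7627, 0.1449)
step 2: x0=(1.6811, 0.2831) x1=(-1.2975, 1.1763) x2=(0.7744, 0.1100)
step 3: x0=(1.6697, 0.3006) x1=(-1.3187, 1.1735) x2=(0.7851, 0.0754)
step 4: x0=(1.6570, 0.3187) x1=(-1.3381, 1.1700) x2=(0.7948, 0.0411)
step 5: x0=(1.6431, 0.3374) x1=(-1.3557, 1.1659) x2=(0.8034, 0.0071)
step 6: x0=(1.6279, 0.3568) x1=(-1.3716, 1.1611) x2=(0.8110, -0.0267)
step 7: x0=(1.6114, 0.3769) x1=(-1.3856, 1.1556) x2=(0.8176, -0.0602)
step 8: x0=(1.5936, 0.3976) x1=(-1.3978, 1.1495) x2=(0.8230, -0.0935)
step 9: x0=(1.5744, 0.4190) x1=(-1.4081, 1.1426) x2=(0.8274, -0.1265)
step 10: x0=(1.5539, 0.4411) x1=(-1.4166, 1.1351) x2=(0.8306, -0.1593)
step 11: x0=(1.5321, 0.4639) x1=(-1.4233, 1.1270) x2=(0.8329, -0.1918)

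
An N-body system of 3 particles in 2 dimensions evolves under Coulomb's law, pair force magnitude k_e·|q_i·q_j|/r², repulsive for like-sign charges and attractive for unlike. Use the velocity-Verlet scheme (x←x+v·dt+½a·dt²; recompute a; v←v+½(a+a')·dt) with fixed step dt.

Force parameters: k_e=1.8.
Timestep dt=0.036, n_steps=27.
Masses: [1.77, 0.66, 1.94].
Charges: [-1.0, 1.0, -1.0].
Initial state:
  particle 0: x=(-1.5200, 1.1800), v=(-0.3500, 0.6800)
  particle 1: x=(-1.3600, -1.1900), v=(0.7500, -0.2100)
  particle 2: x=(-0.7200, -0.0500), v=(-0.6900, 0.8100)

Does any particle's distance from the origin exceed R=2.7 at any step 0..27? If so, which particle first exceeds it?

yes, particle 0

step 0: x0=(-1.5200, 1.1800) x1=(-1.3600, -1.1900) x2=(-0.7200, -0.0500)
step 1: x0=(-1.5328, 1.2046) x1=(-1.3325, -1.1963) x2=(-0.7449, -0.0214)
step 2: x0=(-1.5458, 1.2295) x1=(-1.3042, -1.2003) x2=(-0.7697, 0.0061)
step 3: x0=(-1.5592, 1.2548) x1=(-1.2751, -1.2017) x2=(-0.7946, 0.0325)
step 4: x0=(-1.5729, 1.2803) x1=(-1.2453, -1.2007) x2=(-0.8193, 0.0578)
step 5: x0=(-1.5869, 1.3062) x1=(-1.2149, -1.1973) x2=(-0.8440, 0.0820)
step 6: x0=(-1.6012, 1.3324) x1=(-1.1841, -1.1914) x2=(-0.8686, 0.1049)
step 7: x0=(-1.6159, 1.3590) x1=(-1.1529, -1.1830) x2=(-0.8930, 0.1268)
step 8: x0=(-1.6308, 1.3860) x1=(-1.1214, -1.1722) x2=(-0.9173, 0.1474)
step 9: x0=(-1.6459, 1.4133) x1=(-1.0897, -1.1589) x2=(-0.9414, 0.1669)
step 10: x0=(-1.6614, 1.4410) x1=(-1.0579, -1.1431) x2=(-0.9653, 0.1852)
step 11: x0=(-1.6771, 1.4690) x1=(-1.0261, -1.1248) x2=(-0.9889, 0.2023)
step 12: x0=(-1.6931, 1.4975) x1=(-0.9943, -1.1041) x2=(-1.0123, 0.2182)
step 13: x0=(-1.7094, 1.5263) x1=(-0.9627, -1.0809) x2=(-1.0354, 0.2329)
step 14: x0=(-1.7258, 1.5555) x1=(-0.9313, -1.0551) x2=(-1.0581, 0.2464)
step 15: x0=(-1.7425, 1.5851) x1=(-0.9003, -1.0269) x2=(-1.0806, 0.2588)
step 16: x0=(-1.7594, 1.6150) x1=(-0.8697, -0.9961) x2=(-1.1027, 0.2699)
step 17: x0=(-1.7766, 1.6453) x1=(-0.8396, -0.9628) x2=(-1.1245, 0.2798)
step 18: x0=(-1.7939, 1.6760) x1=(-0.8102, -0.9270) x2=(-1.1459, 0.2886)
step 19: x0=(-1.8113, 1.7070) x1=(-0.7816, -0.8886) x2=(-1.1668, 0.2961)
step 20: x0=(-1.8290, 1.7384) x1=(-0.7538, -0.8476) x2=(-1.1873, 0.3025)
step 21: x0=(-1.8468, 1.7701) x1=(-0.7270, -0.8039) x2=(-1.2074, 0.3077)
step 22: x0=(-1.8647, 1.8021) x1=(-0.7013, -0.7577) x2=(-1.2269, 0.3116)
step 23: x0=(-1.8828, 1.8344) x1=(-0.6769, -0.7088) x2=(-1.2458, 0.3144)
step 24: x0=(-1.9010, 1.8670) x1=(-0.6540, -0.6573) x2=(-1.2642, 0.3161)
step 25: x0=(-1.9193, 1.8999) x1=(-0.6327, -0.6031) x2=(-1.2819, 0.3165)
step 26: x0=(-1.9377, 1.9331) x1=(-0.6132, -0.5462) x2=(-1.2989, 0.3158)
step 27: x0=(-1.9561, 1.9666) x1=(-0.5957, -0.4867) x2=(-1.3152, 0.3140)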